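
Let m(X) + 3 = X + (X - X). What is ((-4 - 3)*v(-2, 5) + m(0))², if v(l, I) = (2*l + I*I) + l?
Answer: 18496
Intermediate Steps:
v(l, I) = I² + 3*l (v(l, I) = (2*l + I²) + l = (I² + 2*l) + l = I² + 3*l)
m(X) = -3 + X (m(X) = -3 + (X + (X - X)) = -3 + (X + 0) = -3 + X)
((-4 - 3)*v(-2, 5) + m(0))² = ((-4 - 3)*(5² + 3*(-2)) + (-3 + 0))² = (-7*(25 - 6) - 3)² = (-7*19 - 3)² = (-133 - 3)² = (-136)² = 18496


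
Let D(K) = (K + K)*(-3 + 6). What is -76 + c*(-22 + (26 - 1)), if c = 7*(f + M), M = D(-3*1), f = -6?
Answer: -580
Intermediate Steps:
D(K) = 6*K (D(K) = (2*K)*3 = 6*K)
M = -18 (M = 6*(-3*1) = 6*(-3) = -18)
c = -168 (c = 7*(-6 - 18) = 7*(-24) = -168)
-76 + c*(-22 + (26 - 1)) = -76 - 168*(-22 + (26 - 1)) = -76 - 168*(-22 + 25) = -76 - 168*3 = -76 - 504 = -580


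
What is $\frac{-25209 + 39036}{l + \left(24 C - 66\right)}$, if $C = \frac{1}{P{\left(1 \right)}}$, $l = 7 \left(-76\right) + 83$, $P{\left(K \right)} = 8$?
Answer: $- \frac{13827}{512} \approx -27.006$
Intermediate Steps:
$l = -449$ ($l = -532 + 83 = -449$)
$C = \frac{1}{8} \approx 0.125$
$\frac{-25209 + 39036}{l + \left(24 C - 66\right)} = \frac{-25209 + 39036}{-449 + \left(24 \cdot \frac{1}{8} - 66\right)} = \frac{13827}{-449 + \left(3 - 66\right)} = \frac{13827}{-449 - 63} = \frac{13827}{-512} = 13827 \left(- \frac{1}{512}\right) = - \frac{13827}{512}$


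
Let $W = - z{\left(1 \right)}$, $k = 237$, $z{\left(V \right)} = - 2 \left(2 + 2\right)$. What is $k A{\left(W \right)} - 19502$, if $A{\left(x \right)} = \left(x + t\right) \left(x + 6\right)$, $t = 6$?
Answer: $26950$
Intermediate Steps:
$z{\left(V \right)} = -8$ ($z{\left(V \right)} = \left(-2\right) 4 = -8$)
$W = 8$ ($W = \left(-1\right) \left(-8\right) = 8$)
$A{\left(x \right)} = \left(6 + x\right)^{2}$ ($A{\left(x \right)} = \left(x + 6\right) \left(x + 6\right) = \left(6 + x\right) \left(6 + x\right) = \left(6 + x\right)^{2}$)
$k A{\left(W \right)} - 19502 = 237 \left(36 + 8^{2} + 12 \cdot 8\right) - 19502 = 237 \left(36 + 64 + 96\right) - 19502 = 237 \cdot 196 - 19502 = 46452 - 19502 = 26950$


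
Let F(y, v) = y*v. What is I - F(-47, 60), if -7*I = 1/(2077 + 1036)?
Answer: 61450619/21791 ≈ 2820.0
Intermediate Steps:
F(y, v) = v*y
I = -1/21791 (I = -1/(7*(2077 + 1036)) = -⅐/3113 = -⅐*1/3113 = -1/21791 ≈ -4.5891e-5)
I - F(-47, 60) = -1/21791 - 60*(-47) = -1/21791 - 1*(-2820) = -1/21791 + 2820 = 61450619/21791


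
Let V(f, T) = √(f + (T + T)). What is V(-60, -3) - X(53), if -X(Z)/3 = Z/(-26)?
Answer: -159/26 + I*√66 ≈ -6.1154 + 8.124*I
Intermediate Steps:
V(f, T) = √(f + 2*T)
X(Z) = 3*Z/26 (X(Z) = -3*Z/(-26) = -3*Z*(-1)/26 = -(-3)*Z/26 = 3*Z/26)
V(-60, -3) - X(53) = √(-60 + 2*(-3)) - 3*53/26 = √(-60 - 6) - 1*159/26 = √(-66) - 159/26 = I*√66 - 159/26 = -159/26 + I*√66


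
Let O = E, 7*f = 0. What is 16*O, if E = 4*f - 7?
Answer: -112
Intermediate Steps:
f = 0 (f = (1/7)*0 = 0)
E = -7 (E = 4*0 - 7 = 0 - 7 = -7)
O = -7
16*O = 16*(-7) = -112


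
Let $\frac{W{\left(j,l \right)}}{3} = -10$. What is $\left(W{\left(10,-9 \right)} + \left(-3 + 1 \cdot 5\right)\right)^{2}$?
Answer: $784$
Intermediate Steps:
$W{\left(j,l \right)} = -30$ ($W{\left(j,l \right)} = 3 \left(-10\right) = -30$)
$\left(W{\left(10,-9 \right)} + \left(-3 + 1 \cdot 5\right)\right)^{2} = \left(-30 + \left(-3 + 1 \cdot 5\right)\right)^{2} = \left(-30 + \left(-3 + 5\right)\right)^{2} = \left(-30 + 2\right)^{2} = \left(-28\right)^{2} = 784$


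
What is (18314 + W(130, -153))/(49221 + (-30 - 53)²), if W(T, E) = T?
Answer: 9222/28055 ≈ 0.32871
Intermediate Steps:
(18314 + W(130, -153))/(49221 + (-30 - 53)²) = (18314 + 130)/(49221 + (-30 - 53)²) = 18444/(49221 + (-83)²) = 18444/(49221 + 6889) = 18444/56110 = 18444*(1/56110) = 9222/28055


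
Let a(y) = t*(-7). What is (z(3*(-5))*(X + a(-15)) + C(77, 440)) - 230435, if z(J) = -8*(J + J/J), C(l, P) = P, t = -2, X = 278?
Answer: -197291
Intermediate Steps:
z(J) = -8 - 8*J (z(J) = -8*(J + 1) = -8*(1 + J) = -8 - 8*J)
a(y) = 14 (a(y) = -2*(-7) = 14)
(z(3*(-5))*(X + a(-15)) + C(77, 440)) - 230435 = ((-8 - 24*(-5))*(278 + 14) + 440) - 230435 = ((-8 - 8*(-15))*292 + 440) - 230435 = ((-8 + 120)*292 + 440) - 230435 = (112*292 + 440) - 230435 = (32704 + 440) - 230435 = 33144 - 230435 = -197291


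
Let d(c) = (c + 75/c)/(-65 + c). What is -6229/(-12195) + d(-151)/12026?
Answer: 9696595367/18981615060 ≈ 0.51084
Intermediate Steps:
d(c) = (c + 75/c)/(-65 + c)
-6229/(-12195) + d(-151)/12026 = -6229/(-12195) + ((75 + (-151)²)/((-151)*(-65 - 151)))/12026 = -6229*(-1/12195) - 1/151*(75 + 22801)/(-216)*(1/12026) = 6229/12195 - 1/151*(-1/216)*22876*(1/12026) = 6229/12195 + (5719/8154)*(1/12026) = 6229/12195 + 817/14008572 = 9696595367/18981615060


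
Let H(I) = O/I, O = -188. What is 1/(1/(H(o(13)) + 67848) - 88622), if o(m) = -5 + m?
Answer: -135649/12021485676 ≈ -1.1284e-5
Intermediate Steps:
H(I) = -188/I
1/(1/(H(o(13)) + 67848) - 88622) = 1/(1/(-188/(-5 + 13) + 67848) - 88622) = 1/(1/(-188/8 + 67848) - 88622) = 1/(1/(-188*1/8 + 67848) - 88622) = 1/(1/(-47/2 + 67848) - 88622) = 1/(1/(135649/2) - 88622) = 1/(2/135649 - 88622) = 1/(-12021485676/135649) = -135649/12021485676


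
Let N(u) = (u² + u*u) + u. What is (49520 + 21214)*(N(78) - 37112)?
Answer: -1758871644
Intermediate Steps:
N(u) = u + 2*u² (N(u) = (u² + u²) + u = 2*u² + u = u + 2*u²)
(49520 + 21214)*(N(78) - 37112) = (49520 + 21214)*(78*(1 + 2*78) - 37112) = 70734*(78*(1 + 156) - 37112) = 70734*(78*157 - 37112) = 70734*(12246 - 37112) = 70734*(-24866) = -1758871644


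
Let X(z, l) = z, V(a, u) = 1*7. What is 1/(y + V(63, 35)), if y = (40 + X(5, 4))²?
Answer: 1/2032 ≈ 0.00049213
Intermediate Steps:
V(a, u) = 7
y = 2025 (y = (40 + 5)² = 45² = 2025)
1/(y + V(63, 35)) = 1/(2025 + 7) = 1/2032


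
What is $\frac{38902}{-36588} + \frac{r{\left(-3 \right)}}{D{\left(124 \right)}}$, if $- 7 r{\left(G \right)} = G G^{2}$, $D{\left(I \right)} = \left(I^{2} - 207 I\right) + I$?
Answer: $- \frac{692469157}{651046872} \approx -1.0636$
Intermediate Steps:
$D{\left(I \right)} = I^{2} - 206 I$
$r{\left(G \right)} = - \frac{G^{3}}{7}$ ($r{\left(G \right)} = - \frac{G G^{2}}{7} = - \frac{G^{3}}{7}$)
$\frac{38902}{-36588} + \frac{r{\left(-3 \right)}}{D{\left(124 \right)}} = \frac{38902}{-36588} + \frac{\left(- \frac{1}{7}\right) \left(-3\right)^{3}}{124 \left(-206 + 124\right)} = 38902 \left(- \frac{1}{36588}\right) + \frac{\left(- \frac{1}{7}\right) \left(-27\right)}{124 \left(-82\right)} = - \frac{19451}{18294} + \frac{27}{7 \left(-10168\right)} = - \frac{19451}{18294} + \frac{27}{7} \left(- \frac{1}{10168}\right) = - \frac{19451}{18294} - \frac{27}{71176} = - \frac{692469157}{651046872}$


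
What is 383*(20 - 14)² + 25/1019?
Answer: 14049997/1019 ≈ 13788.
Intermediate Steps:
383*(20 - 14)² + 25/1019 = 383*6² + 25*(1/1019) = 383*36 + 25/1019 = 13788 + 25/1019 = 14049997/1019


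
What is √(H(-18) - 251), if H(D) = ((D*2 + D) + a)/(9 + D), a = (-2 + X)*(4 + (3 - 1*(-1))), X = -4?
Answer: I*√2157/3 ≈ 15.481*I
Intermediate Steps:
a = -48 (a = (-2 - 4)*(4 + (3 - 1*(-1))) = -6*(4 + (3 + 1)) = -6*(4 + 4) = -6*8 = -48)
H(D) = (-48 + 3*D)/(9 + D) (H(D) = ((D*2 + D) - 48)/(9 + D) = ((2*D + D) - 48)/(9 + D) = (3*D - 48)/(9 + D) = (-48 + 3*D)/(9 + D))
√(H(-18) - 251) = √(3*(-16 - 18)/(9 - 18) - 251) = √(3*(-34)/(-9) - 251) = √(3*(-⅑)*(-34) - 251) = √(34/3 - 251) = √(-719/3) = I*√2157/3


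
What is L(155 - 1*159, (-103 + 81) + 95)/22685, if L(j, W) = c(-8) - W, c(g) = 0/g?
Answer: -73/22685 ≈ -0.0032180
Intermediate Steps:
c(g) = 0
L(j, W) = -W (L(j, W) = 0 - W = -W)
L(155 - 1*159, (-103 + 81) + 95)/22685 = -((-103 + 81) + 95)/22685 = -(-22 + 95)*(1/22685) = -1*73*(1/22685) = -73*1/22685 = -73/22685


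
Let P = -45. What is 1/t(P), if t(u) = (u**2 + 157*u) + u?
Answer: -1/5085 ≈ -0.00019666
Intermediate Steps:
t(u) = u**2 + 158*u
1/t(P) = 1/(-45*(158 - 45)) = 1/(-45*113) = 1/(-5085) = -1/5085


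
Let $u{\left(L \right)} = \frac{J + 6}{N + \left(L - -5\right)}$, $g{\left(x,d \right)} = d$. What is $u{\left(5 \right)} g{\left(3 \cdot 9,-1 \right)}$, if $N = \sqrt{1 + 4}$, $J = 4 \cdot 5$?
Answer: $- \frac{52}{19} + \frac{26 \sqrt{5}}{95} \approx -2.1249$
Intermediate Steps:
$J = 20$
$N = \sqrt{5} \approx 2.2361$
$u{\left(L \right)} = \frac{26}{5 + L + \sqrt{5}}$ ($u{\left(L \right)} = \frac{20 + 6}{\sqrt{5} + \left(L - -5\right)} = \frac{26}{\sqrt{5} + \left(L + 5\right)} = \frac{26}{\sqrt{5} + \left(5 + L\right)} = \frac{26}{5 + L + \sqrt{5}}$)
$u{\left(5 \right)} g{\left(3 \cdot 9,-1 \right)} = \frac{26}{5 + 5 + \sqrt{5}} \left(-1\right) = \frac{26}{10 + \sqrt{5}} \left(-1\right) = - \frac{26}{10 + \sqrt{5}}$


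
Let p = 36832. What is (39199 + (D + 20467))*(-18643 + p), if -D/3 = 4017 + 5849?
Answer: 546906852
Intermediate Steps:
D = -29598 (D = -3*(4017 + 5849) = -3*9866 = -29598)
(39199 + (D + 20467))*(-18643 + p) = (39199 + (-29598 + 20467))*(-18643 + 36832) = (39199 - 9131)*18189 = 30068*18189 = 546906852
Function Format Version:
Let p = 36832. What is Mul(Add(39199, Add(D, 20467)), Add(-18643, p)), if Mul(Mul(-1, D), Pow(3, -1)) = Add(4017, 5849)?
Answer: 546906852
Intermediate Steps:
D = -29598 (D = Mul(-3, Add(4017, 5849)) = Mul(-3, 9866) = -29598)
Mul(Add(39199, Add(D, 20467)), Add(-18643, p)) = Mul(Add(39199, Add(-29598, 20467)), Add(-18643, 36832)) = Mul(Add(39199, -9131), 18189) = Mul(30068, 18189) = 546906852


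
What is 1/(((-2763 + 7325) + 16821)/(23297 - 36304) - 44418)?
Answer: -13007/577766309 ≈ -2.2513e-5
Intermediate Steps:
1/(((-2763 + 7325) + 16821)/(23297 - 36304) - 44418) = 1/((4562 + 16821)/(-13007) - 44418) = 1/(21383*(-1/13007) - 44418) = 1/(-21383/13007 - 44418) = 1/(-577766309/13007) = -13007/577766309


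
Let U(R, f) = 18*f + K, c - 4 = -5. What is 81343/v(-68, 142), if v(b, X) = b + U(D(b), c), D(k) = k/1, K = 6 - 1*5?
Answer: -81343/85 ≈ -956.98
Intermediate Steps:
c = -1 (c = 4 - 5 = -1)
K = 1 (K = 6 - 5 = 1)
D(k) = k (D(k) = k*1 = k)
U(R, f) = 1 + 18*f (U(R, f) = 18*f + 1 = 1 + 18*f)
v(b, X) = -17 + b (v(b, X) = b + (1 + 18*(-1)) = b + (1 - 18) = b - 17 = -17 + b)
81343/v(-68, 142) = 81343/(-17 - 68) = 81343/(-85) = 81343*(-1/85) = -81343/85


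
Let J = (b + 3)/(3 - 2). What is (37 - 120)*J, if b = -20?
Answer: 1411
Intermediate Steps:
J = -17 (J = (-20 + 3)/(3 - 2) = -17/1 = -17*1 = -17)
(37 - 120)*J = (37 - 120)*(-17) = -83*(-17) = 1411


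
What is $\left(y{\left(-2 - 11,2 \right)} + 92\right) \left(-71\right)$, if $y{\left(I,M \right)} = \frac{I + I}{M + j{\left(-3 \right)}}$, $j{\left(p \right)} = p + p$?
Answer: $- \frac{13987}{2} \approx -6993.5$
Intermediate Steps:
$j{\left(p \right)} = 2 p$
$y{\left(I,M \right)} = \frac{2 I}{-6 + M}$ ($y{\left(I,M \right)} = \frac{I + I}{M + 2 \left(-3\right)} = \frac{2 I}{M - 6} = \frac{2 I}{-6 + M}$)
$\left(y{\left(-2 - 11,2 \right)} + 92\right) \left(-71\right) = \left(\frac{2 \left(-2 - 11\right)}{-6 + 2} + 92\right) \left(-71\right) = \left(\frac{2 \left(-2 - 11\right)}{-4} + 92\right) \left(-71\right) = \left(2 \left(-13\right) \left(- \frac{1}{4}\right) + 92\right) \left(-71\right) = \left(\frac{13}{2} + 92\right) \left(-71\right) = \frac{197}{2} \left(-71\right) = - \frac{13987}{2}$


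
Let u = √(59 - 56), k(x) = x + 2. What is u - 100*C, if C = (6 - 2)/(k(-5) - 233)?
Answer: 100/59 + √3 ≈ 3.4270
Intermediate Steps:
k(x) = 2 + x
u = √3 ≈ 1.7320
C = -1/59 (C = (6 - 2)/((2 - 5) - 233) = 4/(-3 - 233) = 4/(-236) = 4*(-1/236) = -1/59 ≈ -0.016949)
u - 100*C = √3 - 100*(-1/59) = √3 + 100/59 = 100/59 + √3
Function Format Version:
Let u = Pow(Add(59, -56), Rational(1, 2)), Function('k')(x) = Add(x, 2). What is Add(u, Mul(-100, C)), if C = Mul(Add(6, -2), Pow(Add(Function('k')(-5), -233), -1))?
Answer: Add(Rational(100, 59), Pow(3, Rational(1, 2))) ≈ 3.4270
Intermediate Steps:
Function('k')(x) = Add(2, x)
u = Pow(3, Rational(1, 2)) ≈ 1.7320
C = Rational(-1, 59) (C = Mul(Add(6, -2), Pow(Add(Add(2, -5), -233), -1)) = Mul(4, Pow(Add(-3, -233), -1)) = Mul(4, Pow(-236, -1)) = Mul(4, Rational(-1, 236)) = Rational(-1, 59) ≈ -0.016949)
Add(u, Mul(-100, C)) = Add(Pow(3, Rational(1, 2)), Mul(-100, Rational(-1, 59))) = Add(Pow(3, Rational(1, 2)), Rational(100, 59)) = Add(Rational(100, 59), Pow(3, Rational(1, 2)))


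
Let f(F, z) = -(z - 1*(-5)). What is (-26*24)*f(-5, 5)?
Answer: 6240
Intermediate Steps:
f(F, z) = -5 - z (f(F, z) = -(z + 5) = -(5 + z) = -5 - z)
(-26*24)*f(-5, 5) = (-26*24)*(-5 - 1*5) = -624*(-5 - 5) = -624*(-10) = 6240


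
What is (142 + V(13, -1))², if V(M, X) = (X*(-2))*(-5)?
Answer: 17424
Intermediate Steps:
V(M, X) = 10*X (V(M, X) = -2*X*(-5) = 10*X)
(142 + V(13, -1))² = (142 + 10*(-1))² = (142 - 10)² = 132² = 17424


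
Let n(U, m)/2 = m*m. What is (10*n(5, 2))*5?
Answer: 400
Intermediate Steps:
n(U, m) = 2*m² (n(U, m) = 2*(m*m) = 2*m²)
(10*n(5, 2))*5 = (10*(2*2²))*5 = (10*(2*4))*5 = (10*8)*5 = 80*5 = 400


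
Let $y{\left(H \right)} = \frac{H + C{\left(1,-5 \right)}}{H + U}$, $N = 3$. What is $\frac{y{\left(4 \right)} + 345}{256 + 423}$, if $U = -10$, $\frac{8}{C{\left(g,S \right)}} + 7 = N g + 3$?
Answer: $\frac{1037}{2037} \approx 0.50908$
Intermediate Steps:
$C{\left(g,S \right)} = \frac{8}{-4 + 3 g}$ ($C{\left(g,S \right)} = \frac{8}{-7 + \left(3 g + 3\right)} = \frac{8}{-7 + \left(3 + 3 g\right)} = \frac{8}{-4 + 3 g}$)
$y{\left(H \right)} = \frac{-8 + H}{-10 + H}$ ($y{\left(H \right)} = \frac{H + \frac{8}{-4 + 3 \cdot 1}}{H - 10} = \frac{H + \frac{8}{-4 + 3}}{-10 + H} = \frac{H + \frac{8}{-1}}{-10 + H} = \frac{H + 8 \left(-1\right)}{-10 + H} = \frac{H - 8}{-10 + H} = \frac{-8 + H}{-10 + H}$)
$\frac{y{\left(4 \right)} + 345}{256 + 423} = \frac{\frac{-8 + 4}{-10 + 4} + 345}{256 + 423} = \frac{\frac{1}{-6} \left(-4\right) + 345}{679} = \left(\left(- \frac{1}{6}\right) \left(-4\right) + 345\right) \frac{1}{679} = \left(\frac{2}{3} + 345\right) \frac{1}{679} = \frac{1037}{3} \cdot \frac{1}{679} = \frac{1037}{2037}$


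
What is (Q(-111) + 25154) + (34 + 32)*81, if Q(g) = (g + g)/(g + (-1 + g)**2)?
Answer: 379206278/12433 ≈ 30500.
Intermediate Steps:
Q(g) = 2*g/(g + (-1 + g)**2) (Q(g) = (2*g)/(g + (-1 + g)**2) = 2*g/(g + (-1 + g)**2))
(Q(-111) + 25154) + (34 + 32)*81 = (2*(-111)/(-111 + (-1 - 111)**2) + 25154) + (34 + 32)*81 = (2*(-111)/(-111 + (-112)**2) + 25154) + 66*81 = (2*(-111)/(-111 + 12544) + 25154) + 5346 = (2*(-111)/12433 + 25154) + 5346 = (2*(-111)*(1/12433) + 25154) + 5346 = (-222/12433 + 25154) + 5346 = 312739460/12433 + 5346 = 379206278/12433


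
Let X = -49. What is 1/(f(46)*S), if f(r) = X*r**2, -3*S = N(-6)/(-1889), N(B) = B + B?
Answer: 1889/414736 ≈ 0.0045547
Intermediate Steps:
N(B) = 2*B
S = -4/1889 (S = -2*(-6)/(3*(-1889)) = -(-4)*(-1)/1889 = -1/3*12/1889 = -4/1889 ≈ -0.0021175)
f(r) = -49*r**2
1/(f(46)*S) = 1/(-49*46**2*(-4/1889)) = 1/(-49*2116*(-4/1889)) = 1/(-103684*(-4/1889)) = 1/(414736/1889) = 1889/414736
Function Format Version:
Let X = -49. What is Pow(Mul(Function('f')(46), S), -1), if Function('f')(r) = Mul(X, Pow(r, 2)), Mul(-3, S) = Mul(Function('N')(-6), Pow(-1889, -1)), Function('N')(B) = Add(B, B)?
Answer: Rational(1889, 414736) ≈ 0.0045547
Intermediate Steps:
Function('N')(B) = Mul(2, B)
S = Rational(-4, 1889) (S = Mul(Rational(-1, 3), Mul(Mul(2, -6), Pow(-1889, -1))) = Mul(Rational(-1, 3), Mul(-12, Rational(-1, 1889))) = Mul(Rational(-1, 3), Rational(12, 1889)) = Rational(-4, 1889) ≈ -0.0021175)
Function('f')(r) = Mul(-49, Pow(r, 2))
Pow(Mul(Function('f')(46), S), -1) = Pow(Mul(Mul(-49, Pow(46, 2)), Rational(-4, 1889)), -1) = Pow(Mul(Mul(-49, 2116), Rational(-4, 1889)), -1) = Pow(Mul(-103684, Rational(-4, 1889)), -1) = Pow(Rational(414736, 1889), -1) = Rational(1889, 414736)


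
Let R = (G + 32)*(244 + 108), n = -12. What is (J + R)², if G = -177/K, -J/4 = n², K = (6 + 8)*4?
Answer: 4492752784/49 ≈ 9.1689e+7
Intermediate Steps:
K = 56 (K = 14*4 = 56)
J = -576 (J = -4*(-12)² = -4*144 = -576)
G = -177/56 ≈ -3.1607
R = 71060/7 (R = (-177/56 + 32)*(244 + 108) = (1615/56)*352 = 71060/7 ≈ 10151.)
(J + R)² = (-576 + 71060/7)² = (67028/7)² = 4492752784/49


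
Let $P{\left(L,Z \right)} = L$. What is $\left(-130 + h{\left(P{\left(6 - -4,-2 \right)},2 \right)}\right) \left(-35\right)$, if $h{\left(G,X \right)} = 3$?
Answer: $4445$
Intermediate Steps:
$\left(-130 + h{\left(P{\left(6 - -4,-2 \right)},2 \right)}\right) \left(-35\right) = \left(-130 + 3\right) \left(-35\right) = \left(-127\right) \left(-35\right) = 4445$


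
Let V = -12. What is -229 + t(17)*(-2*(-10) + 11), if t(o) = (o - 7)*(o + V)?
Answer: 1321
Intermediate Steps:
t(o) = (-12 + o)*(-7 + o) (t(o) = (o - 7)*(o - 12) = (-7 + o)*(-12 + o) = (-12 + o)*(-7 + o))
-229 + t(17)*(-2*(-10) + 11) = -229 + (84 + 17² - 19*17)*(-2*(-10) + 11) = -229 + (84 + 289 - 323)*(20 + 11) = -229 + 50*31 = -229 + 1550 = 1321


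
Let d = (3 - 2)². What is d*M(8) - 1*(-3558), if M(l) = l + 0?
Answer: 3566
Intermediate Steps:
M(l) = l
d = 1 (d = 1² = 1)
d*M(8) - 1*(-3558) = 1*8 - 1*(-3558) = 8 + 3558 = 3566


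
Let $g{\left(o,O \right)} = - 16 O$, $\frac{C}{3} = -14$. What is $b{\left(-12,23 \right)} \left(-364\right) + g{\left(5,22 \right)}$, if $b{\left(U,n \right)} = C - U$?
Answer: $10568$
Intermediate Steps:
$C = -42$ ($C = 3 \left(-14\right) = -42$)
$b{\left(U,n \right)} = -42 - U$
$b{\left(-12,23 \right)} \left(-364\right) + g{\left(5,22 \right)} = \left(-42 - -12\right) \left(-364\right) - 352 = \left(-42 + 12\right) \left(-364\right) - 352 = \left(-30\right) \left(-364\right) - 352 = 10920 - 352 = 10568$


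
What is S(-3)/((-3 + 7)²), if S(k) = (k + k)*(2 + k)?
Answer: 3/8 ≈ 0.37500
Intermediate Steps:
S(k) = 2*k*(2 + k) (S(k) = (2*k)*(2 + k) = 2*k*(2 + k))
S(-3)/((-3 + 7)²) = (2*(-3)*(2 - 3))/((-3 + 7)²) = (2*(-3)*(-1))/(4²) = 6/16 = 6*(1/16) = 3/8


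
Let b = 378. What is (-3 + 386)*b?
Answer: 144774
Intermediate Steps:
(-3 + 386)*b = (-3 + 386)*378 = 383*378 = 144774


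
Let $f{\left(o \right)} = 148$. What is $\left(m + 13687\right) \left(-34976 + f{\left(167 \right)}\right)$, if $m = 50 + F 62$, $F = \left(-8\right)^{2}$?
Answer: $-616629740$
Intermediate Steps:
$F = 64$
$m = 4018$ ($m = 50 + 64 \cdot 62 = 50 + 3968 = 4018$)
$\left(m + 13687\right) \left(-34976 + f{\left(167 \right)}\right) = \left(4018 + 13687\right) \left(-34976 + 148\right) = 17705 \left(-34828\right) = -616629740$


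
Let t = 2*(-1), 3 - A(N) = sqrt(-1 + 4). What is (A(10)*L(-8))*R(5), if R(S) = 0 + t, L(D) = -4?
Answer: 24 - 8*sqrt(3) ≈ 10.144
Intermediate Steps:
A(N) = 3 - sqrt(3) (A(N) = 3 - sqrt(-1 + 4) = 3 - sqrt(3))
t = -2
R(S) = -2 (R(S) = 0 - 2 = -2)
(A(10)*L(-8))*R(5) = ((3 - sqrt(3))*(-4))*(-2) = (-12 + 4*sqrt(3))*(-2) = 24 - 8*sqrt(3)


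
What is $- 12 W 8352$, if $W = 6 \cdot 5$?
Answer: $-3006720$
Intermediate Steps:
$W = 30$
$- 12 W 8352 = \left(-12\right) 30 \cdot 8352 = \left(-360\right) 8352 = -3006720$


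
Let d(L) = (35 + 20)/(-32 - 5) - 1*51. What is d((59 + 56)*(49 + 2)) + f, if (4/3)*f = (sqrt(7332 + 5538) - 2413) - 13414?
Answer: -1764565/148 + 9*sqrt(1430)/4 ≈ -11838.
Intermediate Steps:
d(L) = -1942/37 (d(L) = 55/(-37) - 51 = 55*(-1/37) - 51 = -55/37 - 51 = -1942/37)
f = -47481/4 + 9*sqrt(1430)/4 (f = 3*((sqrt(7332 + 5538) - 2413) - 13414)/4 = 3*((sqrt(12870) - 2413) - 13414)/4 = 3*((3*sqrt(1430) - 2413) - 13414)/4 = 3*((-2413 + 3*sqrt(1430)) - 13414)/4 = 3*(-15827 + 3*sqrt(1430))/4 = -47481/4 + 9*sqrt(1430)/4 ≈ -11785.)
d((59 + 56)*(49 + 2)) + f = -1942/37 + (-47481/4 + 9*sqrt(1430)/4) = -1764565/148 + 9*sqrt(1430)/4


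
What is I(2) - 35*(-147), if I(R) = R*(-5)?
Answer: 5135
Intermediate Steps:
I(R) = -5*R
I(2) - 35*(-147) = -5*2 - 35*(-147) = -10 + 5145 = 5135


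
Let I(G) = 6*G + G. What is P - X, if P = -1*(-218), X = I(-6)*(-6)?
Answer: -34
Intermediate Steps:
I(G) = 7*G
X = 252 (X = (7*(-6))*(-6) = -42*(-6) = 252)
P = 218
P - X = 218 - 1*252 = 218 - 252 = -34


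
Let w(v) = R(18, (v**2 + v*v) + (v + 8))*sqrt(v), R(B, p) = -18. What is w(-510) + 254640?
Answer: 254640 - 18*I*sqrt(510) ≈ 2.5464e+5 - 406.5*I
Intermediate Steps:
w(v) = -18*sqrt(v)
w(-510) + 254640 = -18*I*sqrt(510) + 254640 = 254640 - 18*I*sqrt(510)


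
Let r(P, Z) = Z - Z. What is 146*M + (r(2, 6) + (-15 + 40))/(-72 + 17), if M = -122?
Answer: -195937/11 ≈ -17812.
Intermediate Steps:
r(P, Z) = 0
146*M + (r(2, 6) + (-15 + 40))/(-72 + 17) = 146*(-122) + (0 + (-15 + 40))/(-72 + 17) = -17812 + (0 + 25)/(-55) = -17812 + 25*(-1/55) = -17812 - 5/11 = -195937/11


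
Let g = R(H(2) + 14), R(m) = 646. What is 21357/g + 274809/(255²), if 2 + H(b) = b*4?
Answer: 30711089/823650 ≈ 37.287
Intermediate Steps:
H(b) = -2 + 4*b (H(b) = -2 + b*4 = -2 + 4*b)
g = 646
21357/g + 274809/(255²) = 21357/646 + 274809/(255²) = 21357*(1/646) + 274809/65025 = 21357/646 + 274809*(1/65025) = 21357/646 + 91603/21675 = 30711089/823650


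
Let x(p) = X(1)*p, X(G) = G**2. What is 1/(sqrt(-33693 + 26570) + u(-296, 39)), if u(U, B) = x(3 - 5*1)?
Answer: -2/7127 - I*sqrt(7123)/7127 ≈ -0.00028062 - 0.011842*I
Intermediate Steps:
x(p) = p (x(p) = 1**2*p = 1*p = p)
u(U, B) = -2 (u(U, B) = 3 - 5*1 = 3 - 5 = -2)
1/(sqrt(-33693 + 26570) + u(-296, 39)) = 1/(sqrt(-33693 + 26570) - 2) = 1/(sqrt(-7123) - 2) = 1/(I*sqrt(7123) - 2) = 1/(-2 + I*sqrt(7123))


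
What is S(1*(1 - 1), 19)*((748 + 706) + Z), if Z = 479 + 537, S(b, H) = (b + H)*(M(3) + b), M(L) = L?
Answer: 140790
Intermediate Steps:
S(b, H) = (3 + b)*(H + b) (S(b, H) = (b + H)*(3 + b) = (H + b)*(3 + b) = (3 + b)*(H + b))
Z = 1016
S(1*(1 - 1), 19)*((748 + 706) + Z) = ((1*(1 - 1))² + 3*19 + 3*(1*(1 - 1)) + 19*(1*(1 - 1)))*((748 + 706) + 1016) = ((1*0)² + 57 + 3*(1*0) + 19*(1*0))*(1454 + 1016) = (0² + 57 + 3*0 + 19*0)*2470 = (0 + 57 + 0 + 0)*2470 = 57*2470 = 140790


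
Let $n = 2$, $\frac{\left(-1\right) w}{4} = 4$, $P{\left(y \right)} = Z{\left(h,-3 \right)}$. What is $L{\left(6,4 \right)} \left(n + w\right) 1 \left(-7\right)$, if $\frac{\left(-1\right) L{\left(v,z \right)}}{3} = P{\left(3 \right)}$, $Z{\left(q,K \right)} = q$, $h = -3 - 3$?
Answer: $1764$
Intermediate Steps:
$h = -6$ ($h = -3 - 3 = -6$)
$P{\left(y \right)} = -6$
$w = -16$ ($w = \left(-4\right) 4 = -16$)
$L{\left(v,z \right)} = 18$ ($L{\left(v,z \right)} = \left(-3\right) \left(-6\right) = 18$)
$L{\left(6,4 \right)} \left(n + w\right) 1 \left(-7\right) = 18 \left(2 - 16\right) 1 \left(-7\right) = 18 \left(-14\right) 1 \left(-7\right) = \left(-252\right) 1 \left(-7\right) = \left(-252\right) \left(-7\right) = 1764$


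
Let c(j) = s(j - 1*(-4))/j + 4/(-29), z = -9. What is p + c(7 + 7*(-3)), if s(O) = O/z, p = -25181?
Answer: -46006084/1827 ≈ -25181.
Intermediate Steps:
s(O) = -O/9 (s(O) = O/(-9) = O*(-1/9) = -O/9)
c(j) = -4/29 + (-4/9 - j/9)/j (c(j) = (-(j - 1*(-4))/9)/j + 4/(-29) = (-(j + 4)/9)/j + 4*(-1/29) = (-(4 + j)/9)/j - 4/29 = (-4/9 - j/9)/j - 4/29 = -4/29 + (-4/9 - j/9)/j)
p + c(7 + 7*(-3)) = -25181 + (-116 - 65*(7 + 7*(-3)))/(261*(7 + 7*(-3))) = -25181 + (-116 - 65*(7 - 21))/(261*(7 - 21)) = -25181 + (1/261)*(-116 - 65*(-14))/(-14) = -25181 + (1/261)*(-1/14)*(-116 + 910) = -25181 + (1/261)*(-1/14)*794 = -25181 - 397/1827 = -46006084/1827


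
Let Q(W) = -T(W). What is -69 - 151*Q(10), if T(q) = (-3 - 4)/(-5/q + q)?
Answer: -3425/19 ≈ -180.26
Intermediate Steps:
T(q) = -7/(q - 5/q)
Q(W) = 7*W/(-5 + W²) (Q(W) = -(-7)*W/(-5 + W²) = 7*W/(-5 + W²))
-69 - 151*Q(10) = -69 - 1057*10/(-5 + 10²) = -69 - 1057*10/(-5 + 100) = -69 - 1057*10/95 = -69 - 151*14/19 = -69 - 2114/19 = -3425/19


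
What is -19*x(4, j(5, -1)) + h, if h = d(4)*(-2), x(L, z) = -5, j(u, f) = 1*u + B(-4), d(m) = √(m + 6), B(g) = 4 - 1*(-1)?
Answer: 95 - 2*√10 ≈ 88.675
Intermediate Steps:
B(g) = 5 (B(g) = 4 + 1 = 5)
d(m) = √(6 + m)
j(u, f) = 5 + u (j(u, f) = 1*u + 5 = u + 5 = 5 + u)
h = -2*√10 (h = √(6 + 4)*(-2) = √10*(-2) = -2*√10 ≈ -6.3246)
-19*x(4, j(5, -1)) + h = -19*(-5) - 2*√10 = 95 - 2*√10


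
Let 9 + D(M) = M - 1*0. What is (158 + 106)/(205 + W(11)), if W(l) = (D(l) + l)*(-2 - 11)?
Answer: 22/3 ≈ 7.3333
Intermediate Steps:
D(M) = -9 + M (D(M) = -9 + (M - 1*0) = -9 + (M + 0) = -9 + M)
W(l) = 117 - 26*l (W(l) = ((-9 + l) + l)*(-2 - 11) = (-9 + 2*l)*(-13) = 117 - 26*l)
(158 + 106)/(205 + W(11)) = (158 + 106)/(205 + (117 - 26*11)) = 264/(205 + (117 - 286)) = 264/(205 - 169) = 264/36 = 264*(1/36) = 22/3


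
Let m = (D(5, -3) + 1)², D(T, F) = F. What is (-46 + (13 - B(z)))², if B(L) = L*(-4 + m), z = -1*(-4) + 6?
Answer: 1089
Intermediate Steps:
m = 4 (m = (-3 + 1)² = (-2)² = 4)
z = 10 (z = 4 + 6 = 10)
B(L) = 0 (B(L) = L*(-4 + 4) = L*0 = 0)
(-46 + (13 - B(z)))² = (-46 + (13 - 1*0))² = (-46 + (13 + 0))² = (-46 + 13)² = (-33)² = 1089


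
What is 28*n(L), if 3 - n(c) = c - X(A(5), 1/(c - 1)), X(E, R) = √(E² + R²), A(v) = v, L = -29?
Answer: 896 + 14*√22501/15 ≈ 1036.0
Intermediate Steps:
n(c) = 3 + √(25 + (-1 + c)⁻²) - c (n(c) = 3 - (c - √(5² + (1/(c - 1))²)) = 3 - (c - √(25 + (1/(-1 + c))²)) = 3 - (c - √(25 + (-1 + c)⁻²)) = 3 + (√(25 + (-1 + c)⁻²) - c) = 3 + √(25 + (-1 + c)⁻²) - c)
28*n(L) = 28*(3 + √(25 + (-1 - 29)⁻²) - 1*(-29)) = 28*(3 + √(25 + (-30)⁻²) + 29) = 28*(3 + √(25 + 1/900) + 29) = 28*(3 + √(22501/900) + 29) = 28*(3 + √22501/30 + 29) = 28*(32 + √22501/30) = 896 + 14*√22501/15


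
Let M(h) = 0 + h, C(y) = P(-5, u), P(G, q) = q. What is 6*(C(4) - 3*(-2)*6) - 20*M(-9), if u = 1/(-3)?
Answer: 394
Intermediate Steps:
u = -⅓ ≈ -0.33333
C(y) = -⅓
M(h) = h
6*(C(4) - 3*(-2)*6) - 20*M(-9) = 6*(-⅓ - 3*(-2)*6) - 20*(-9) = 6*(-⅓ + 6*6) + 180 = 6*(-⅓ + 36) + 180 = 6*(107/3) + 180 = 214 + 180 = 394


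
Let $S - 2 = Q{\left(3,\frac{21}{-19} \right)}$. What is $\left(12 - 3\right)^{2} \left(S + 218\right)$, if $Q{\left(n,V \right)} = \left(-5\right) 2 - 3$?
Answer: $16767$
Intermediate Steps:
$Q{\left(n,V \right)} = -13$ ($Q{\left(n,V \right)} = -10 - 3 = -13$)
$S = -11$ ($S = 2 - 13 = -11$)
$\left(12 - 3\right)^{2} \left(S + 218\right) = \left(12 - 3\right)^{2} \left(-11 + 218\right) = 9^{2} \cdot 207 = 81 \cdot 207 = 16767$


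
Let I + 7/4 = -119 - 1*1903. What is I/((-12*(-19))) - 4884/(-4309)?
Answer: -30427147/3929808 ≈ -7.7427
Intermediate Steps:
I = -8095/4 (I = -7/4 + (-119 - 1*1903) = -7/4 + (-119 - 1903) = -7/4 - 2022 = -8095/4 ≈ -2023.8)
I/((-12*(-19))) - 4884/(-4309) = -8095/(4*((-12*(-19)))) - 4884/(-4309) = -8095/4/228 - 4884*(-1/4309) = -8095/4*1/228 + 4884/4309 = -8095/912 + 4884/4309 = -30427147/3929808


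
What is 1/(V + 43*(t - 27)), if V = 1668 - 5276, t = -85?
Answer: -1/8424 ≈ -0.00011871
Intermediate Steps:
V = -3608
1/(V + 43*(t - 27)) = 1/(-3608 + 43*(-85 - 27)) = 1/(-3608 + 43*(-112)) = 1/(-3608 - 4816) = 1/(-8424) = -1/8424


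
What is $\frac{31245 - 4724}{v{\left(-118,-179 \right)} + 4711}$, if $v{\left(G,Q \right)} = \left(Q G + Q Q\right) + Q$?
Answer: $\frac{2411}{5245} \approx 0.45968$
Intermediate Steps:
$v{\left(G,Q \right)} = Q + Q^{2} + G Q$ ($v{\left(G,Q \right)} = \left(G Q + Q^{2}\right) + Q = \left(Q^{2} + G Q\right) + Q = Q + Q^{2} + G Q$)
$\frac{31245 - 4724}{v{\left(-118,-179 \right)} + 4711} = \frac{31245 - 4724}{- 179 \left(1 - 118 - 179\right) + 4711} = \frac{26521}{\left(-179\right) \left(-296\right) + 4711} = \frac{26521}{52984 + 4711} = \frac{26521}{57695} = 26521 \cdot \frac{1}{57695} = \frac{2411}{5245}$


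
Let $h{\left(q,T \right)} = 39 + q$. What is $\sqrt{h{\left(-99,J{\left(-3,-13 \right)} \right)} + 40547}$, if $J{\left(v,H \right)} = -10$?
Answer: $\sqrt{40487} \approx 201.21$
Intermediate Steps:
$\sqrt{h{\left(-99,J{\left(-3,-13 \right)} \right)} + 40547} = \sqrt{\left(39 - 99\right) + 40547} = \sqrt{-60 + 40547} = \sqrt{40487}$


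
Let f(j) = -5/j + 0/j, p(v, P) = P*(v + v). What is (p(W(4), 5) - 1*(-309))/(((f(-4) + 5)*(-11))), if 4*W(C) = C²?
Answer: -1396/275 ≈ -5.0764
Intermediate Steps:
W(C) = C²/4
p(v, P) = 2*P*v (p(v, P) = P*(2*v) = 2*P*v)
f(j) = -5/j (f(j) = -5/j + 0 = -5/j)
(p(W(4), 5) - 1*(-309))/(((f(-4) + 5)*(-11))) = (2*5*((¼)*4²) - 1*(-309))/(((-5/(-4) + 5)*(-11))) = (2*5*((¼)*16) + 309)/(((-5*(-¼) + 5)*(-11))) = (2*5*4 + 309)/(((5/4 + 5)*(-11))) = (40 + 309)/(((25/4)*(-11))) = 349/(-275/4) = 349*(-4/275) = -1396/275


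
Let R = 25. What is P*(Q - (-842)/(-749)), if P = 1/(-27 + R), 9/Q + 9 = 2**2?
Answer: 10951/7490 ≈ 1.4621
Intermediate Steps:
Q = -9/5 (Q = 9/(-9 + 2**2) = 9/(-9 + 4) = 9/(-5) = 9*(-1/5) = -9/5 ≈ -1.8000)
P = -1/2 (P = 1/(-27 + 25) = 1/(-2) = -1/2 ≈ -0.50000)
P*(Q - (-842)/(-749)) = -(-9/5 - (-842)/(-749))/2 = -(-9/5 - (-842)*(-1)/749)/2 = -(-9/5 - 1*842/749)/2 = -(-9/5 - 842/749)/2 = -1/2*(-10951/3745) = 10951/7490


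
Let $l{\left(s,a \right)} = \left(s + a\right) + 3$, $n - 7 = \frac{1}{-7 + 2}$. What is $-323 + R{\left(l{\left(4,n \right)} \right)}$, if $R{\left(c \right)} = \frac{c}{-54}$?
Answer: $- \frac{29093}{90} \approx -323.26$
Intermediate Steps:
$n = \frac{34}{5}$ ($n = 7 + \frac{1}{-7 + 2} = 7 + \frac{1}{-5} = 7 - \frac{1}{5} = \frac{34}{5} \approx 6.8$)
$l{\left(s,a \right)} = 3 + a + s$ ($l{\left(s,a \right)} = \left(a + s\right) + 3 = 3 + a + s$)
$R{\left(c \right)} = - \frac{c}{54}$ ($R{\left(c \right)} = c \left(- \frac{1}{54}\right) = - \frac{c}{54}$)
$-323 + R{\left(l{\left(4,n \right)} \right)} = -323 - \frac{3 + \frac{34}{5} + 4}{54} = -323 - \frac{23}{90} = - \frac{29093}{90}$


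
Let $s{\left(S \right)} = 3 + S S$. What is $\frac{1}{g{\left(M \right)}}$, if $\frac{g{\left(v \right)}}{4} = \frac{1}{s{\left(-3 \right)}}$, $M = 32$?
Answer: $3$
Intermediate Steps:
$s{\left(S \right)} = 3 + S^{2}$
$g{\left(v \right)} = \frac{1}{3}$ ($g{\left(v \right)} = \frac{4}{3 + \left(-3\right)^{2}} = \frac{4}{3 + 9} = \frac{4}{12} = 4 \cdot \frac{1}{12} = \frac{1}{3}$)
$\frac{1}{g{\left(M \right)}} = \frac{1}{\frac{1}{3}} = 3$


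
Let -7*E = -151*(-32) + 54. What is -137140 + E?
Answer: -137838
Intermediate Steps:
E = -698 (E = -(-151*(-32) + 54)/7 = -(4832 + 54)/7 = -⅐*4886 = -698)
-137140 + E = -137140 - 698 = -137838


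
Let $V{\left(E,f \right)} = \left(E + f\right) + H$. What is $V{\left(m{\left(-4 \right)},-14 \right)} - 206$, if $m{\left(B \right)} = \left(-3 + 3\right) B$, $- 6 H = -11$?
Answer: $- \frac{1309}{6} \approx -218.17$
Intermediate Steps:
$H = \frac{11}{6}$ ($H = \left(- \frac{1}{6}\right) \left(-11\right) = \frac{11}{6} \approx 1.8333$)
$m{\left(B \right)} = 0$ ($m{\left(B \right)} = 0 B = 0$)
$V{\left(E,f \right)} = \frac{11}{6} + E + f$ ($V{\left(E,f \right)} = \left(E + f\right) + \frac{11}{6} = \frac{11}{6} + E + f$)
$V{\left(m{\left(-4 \right)},-14 \right)} - 206 = \left(\frac{11}{6} + 0 - 14\right) - 206 = - \frac{73}{6} - 206 = - \frac{1309}{6}$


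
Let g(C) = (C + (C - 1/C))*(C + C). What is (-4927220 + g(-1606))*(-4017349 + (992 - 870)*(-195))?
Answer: -21780615773358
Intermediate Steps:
g(C) = 2*C*(-1/C + 2*C) (g(C) = (-1/C + 2*C)*(2*C) = 2*C*(-1/C + 2*C))
(-4927220 + g(-1606))*(-4017349 + (992 - 870)*(-195)) = (-4927220 + (-2 + 4*(-1606)²))*(-4017349 + (992 - 870)*(-195)) = (-4927220 + (-2 + 4*2579236))*(-4017349 + 122*(-195)) = (-4927220 + (-2 + 10316944))*(-4017349 - 23790) = (-4927220 + 10316942)*(-4041139) = 5389722*(-4041139) = -21780615773358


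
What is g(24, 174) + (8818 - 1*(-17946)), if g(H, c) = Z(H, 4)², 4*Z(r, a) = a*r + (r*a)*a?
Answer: 41164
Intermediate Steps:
Z(r, a) = a*r/4 + r*a²/4 (Z(r, a) = (a*r + (r*a)*a)/4 = (a*r + (a*r)*a)/4 = (a*r + r*a²)/4 = a*r/4 + r*a²/4)
g(H, c) = 25*H² (g(H, c) = ((¼)*4*H*(1 + 4))² = ((¼)*4*H*5)² = (5*H)² = 25*H²)
g(24, 174) + (8818 - 1*(-17946)) = 25*24² + (8818 - 1*(-17946)) = 25*576 + (8818 + 17946) = 14400 + 26764 = 41164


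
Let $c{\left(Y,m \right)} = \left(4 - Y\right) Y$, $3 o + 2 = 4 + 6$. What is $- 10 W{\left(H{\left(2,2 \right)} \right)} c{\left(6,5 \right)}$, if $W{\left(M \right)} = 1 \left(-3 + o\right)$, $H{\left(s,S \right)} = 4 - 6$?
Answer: $-40$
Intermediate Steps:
$H{\left(s,S \right)} = -2$ ($H{\left(s,S \right)} = 4 - 6 = -2$)
$o = \frac{8}{3}$ ($o = - \frac{2}{3} + \frac{4 + 6}{3} = - \frac{2}{3} + \frac{1}{3} \cdot 10 = - \frac{2}{3} + \frac{10}{3} = \frac{8}{3} \approx 2.6667$)
$c{\left(Y,m \right)} = Y \left(4 - Y\right)$
$W{\left(M \right)} = - \frac{1}{3}$ ($W{\left(M \right)} = 1 \left(-3 + \frac{8}{3}\right) = 1 \left(- \frac{1}{3}\right) = - \frac{1}{3}$)
$- 10 W{\left(H{\left(2,2 \right)} \right)} c{\left(6,5 \right)} = \left(-10\right) \left(- \frac{1}{3}\right) 6 \left(4 - 6\right) = \frac{10 \cdot 6 \left(4 - 6\right)}{3} = \frac{10 \cdot 6 \left(-2\right)}{3} = \frac{10}{3} \left(-12\right) = -40$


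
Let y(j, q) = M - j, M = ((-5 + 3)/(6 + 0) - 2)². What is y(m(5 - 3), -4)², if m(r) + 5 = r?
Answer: 5776/81 ≈ 71.309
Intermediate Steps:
M = 49/9 (M = (-2/6 - 2)² = (-2*⅙ - 2)² = (-⅓ - 2)² = (-7/3)² = 49/9 ≈ 5.4444)
m(r) = -5 + r
y(j, q) = 49/9 - j
y(m(5 - 3), -4)² = (49/9 - (-5 + (5 - 3)))² = (49/9 - (-5 + 2))² = (49/9 - 1*(-3))² = (49/9 + 3)² = (76/9)² = 5776/81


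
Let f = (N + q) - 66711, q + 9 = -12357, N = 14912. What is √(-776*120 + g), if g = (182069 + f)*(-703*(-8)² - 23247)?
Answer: 4*I*√502859011 ≈ 89698.0*I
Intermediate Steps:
q = -12366 (q = -9 - 12357 = -12366)
f = -64165 (f = (14912 - 12366) - 66711 = 2546 - 66711 = -64165)
g = -8045651056 (g = (182069 - 64165)*(-703*(-8)² - 23247) = 117904*(-703*64 - 23247) = 117904*(-44992 - 23247) = 117904*(-68239) = -8045651056)
√(-776*120 + g) = √(-776*120 - 8045651056) = √(-93120 - 8045651056) = √(-8045744176) = 4*I*√502859011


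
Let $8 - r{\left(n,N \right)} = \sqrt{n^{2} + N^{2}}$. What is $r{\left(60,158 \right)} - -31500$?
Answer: $31508 - 2 \sqrt{7141} \approx 31339.0$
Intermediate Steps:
$r{\left(n,N \right)} = 8 - \sqrt{N^{2} + n^{2}}$ ($r{\left(n,N \right)} = 8 - \sqrt{n^{2} + N^{2}} = 8 - \sqrt{N^{2} + n^{2}}$)
$r{\left(60,158 \right)} - -31500 = \left(8 - \sqrt{158^{2} + 60^{2}}\right) - -31500 = \left(8 - \sqrt{24964 + 3600}\right) + 31500 = \left(8 - \sqrt{28564}\right) + 31500 = \left(8 - 2 \sqrt{7141}\right) + 31500 = 31508 - 2 \sqrt{7141}$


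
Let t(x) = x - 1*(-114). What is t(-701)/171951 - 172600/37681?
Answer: -29700861347/6479285631 ≈ -4.5840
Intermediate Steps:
t(x) = 114 + x (t(x) = x + 114 = 114 + x)
t(-701)/171951 - 172600/37681 = (114 - 701)/171951 - 172600/37681 = -587*1/171951 - 172600*1/37681 = -587/171951 - 172600/37681 = -29700861347/6479285631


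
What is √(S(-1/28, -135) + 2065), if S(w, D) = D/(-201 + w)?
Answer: √65452126285/5629 ≈ 45.450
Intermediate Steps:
S(w, D) = D/(-201 + w)
√(S(-1/28, -135) + 2065) = √(-135/(-201 - 1/28) + 2065) = √(-135/(-5629/28) + 2065) = √(-135*(-28/5629) + 2065) = √(3780/5629 + 2065) = √(11627665/5629) = √65452126285/5629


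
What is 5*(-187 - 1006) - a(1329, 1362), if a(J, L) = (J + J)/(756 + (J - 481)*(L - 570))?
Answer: -668450273/112062 ≈ -5965.0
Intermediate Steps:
a(J, L) = 2*J/(756 + (-570 + L)*(-481 + J)) (a(J, L) = (2*J)/(756 + (-481 + J)*(-570 + L)) = (2*J)/(756 + (-570 + L)*(-481 + J)) = 2*J/(756 + (-570 + L)*(-481 + J)))
5*(-187 - 1006) - a(1329, 1362) = 5*(-187 - 1006) - 2*1329/(274926 - 570*1329 - 481*1362 + 1329*1362) = 5*(-1193) - 2*1329/(274926 - 757530 - 655122 + 1810098) = -5965 - 2*1329/672372 = -5965 - 1*443/112062 = -5965 - 443/112062 = -668450273/112062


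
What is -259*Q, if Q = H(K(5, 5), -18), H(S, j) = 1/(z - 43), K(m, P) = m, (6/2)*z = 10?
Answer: 111/17 ≈ 6.5294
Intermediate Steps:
z = 10/3 (z = (⅓)*10 = 10/3 ≈ 3.3333)
H(S, j) = -3/119 (H(S, j) = 1/(10/3 - 43) = 1/(-119/3) = -3/119)
Q = -3/119 ≈ -0.025210
-259*Q = -259*(-3/119) = 111/17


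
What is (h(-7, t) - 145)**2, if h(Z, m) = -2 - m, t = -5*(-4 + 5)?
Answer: 20164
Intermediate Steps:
t = -5 (t = -5*1 = -5)
(h(-7, t) - 145)**2 = ((-2 - 1*(-5)) - 145)**2 = ((-2 + 5) - 145)**2 = (3 - 145)**2 = (-142)**2 = 20164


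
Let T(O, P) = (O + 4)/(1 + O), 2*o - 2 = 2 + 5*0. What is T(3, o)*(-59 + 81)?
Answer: 77/2 ≈ 38.500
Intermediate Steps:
o = 2 (o = 1 + (2 + 5*0)/2 = 1 + (2 + 0)/2 = 1 + (1/2)*2 = 1 + 1 = 2)
T(O, P) = (4 + O)/(1 + O)
T(3, o)*(-59 + 81) = ((4 + 3)/(1 + 3))*(-59 + 81) = (7/4)*22 = 77/2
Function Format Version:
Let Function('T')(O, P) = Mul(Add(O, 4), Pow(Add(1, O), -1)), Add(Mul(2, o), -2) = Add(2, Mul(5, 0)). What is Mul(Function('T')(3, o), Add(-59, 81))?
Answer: Rational(77, 2) ≈ 38.500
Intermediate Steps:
o = 2 (o = Add(1, Mul(Rational(1, 2), Add(2, Mul(5, 0)))) = Add(1, Mul(Rational(1, 2), Add(2, 0))) = Add(1, Mul(Rational(1, 2), 2)) = Add(1, 1) = 2)
Function('T')(O, P) = Mul(Pow(Add(1, O), -1), Add(4, O)) (Function('T')(O, P) = Mul(Add(4, O), Pow(Add(1, O), -1)) = Mul(Pow(Add(1, O), -1), Add(4, O)))
Mul(Function('T')(3, o), Add(-59, 81)) = Mul(Mul(Pow(Add(1, 3), -1), Add(4, 3)), Add(-59, 81)) = Mul(Mul(Pow(4, -1), 7), 22) = Mul(Mul(Rational(1, 4), 7), 22) = Mul(Rational(7, 4), 22) = Rational(77, 2)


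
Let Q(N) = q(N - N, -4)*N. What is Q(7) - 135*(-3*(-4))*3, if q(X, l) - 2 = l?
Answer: -4874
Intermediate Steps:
q(X, l) = 2 + l
Q(N) = -2*N (Q(N) = (2 - 4)*N = -2*N)
Q(7) - 135*(-3*(-4))*3 = -2*7 - 135*(-3*(-4))*3 = -14 - 1620*3 = -14 - 135*36 = -14 - 4860 = -4874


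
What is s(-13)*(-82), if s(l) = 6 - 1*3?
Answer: -246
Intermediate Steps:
s(l) = 3 (s(l) = 6 - 3 = 3)
s(-13)*(-82) = 3*(-82) = -246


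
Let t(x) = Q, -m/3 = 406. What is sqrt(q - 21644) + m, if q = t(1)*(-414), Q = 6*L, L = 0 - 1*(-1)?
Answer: -1218 + 8*I*sqrt(377) ≈ -1218.0 + 155.33*I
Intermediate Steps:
m = -1218 (m = -3*406 = -1218)
L = 1 (L = 0 + 1 = 1)
Q = 6 (Q = 6*1 = 6)
t(x) = 6
q = -2484 (q = 6*(-414) = -2484)
sqrt(q - 21644) + m = sqrt(-2484 - 21644) - 1218 = sqrt(-24128) - 1218 = 8*I*sqrt(377) - 1218 = -1218 + 8*I*sqrt(377)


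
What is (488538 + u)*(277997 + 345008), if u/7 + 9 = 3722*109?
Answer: 2073585544805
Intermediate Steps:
u = 2839823 (u = -63 + 7*(3722*109) = -63 + 7*405698 = -63 + 2839886 = 2839823)
(488538 + u)*(277997 + 345008) = (488538 + 2839823)*(277997 + 345008) = 3328361*623005 = 2073585544805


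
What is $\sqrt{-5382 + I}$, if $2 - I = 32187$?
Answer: $i \sqrt{37567} \approx 193.82 i$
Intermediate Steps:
$I = -32185$ ($I = 2 - 32187 = -32185$)
$\sqrt{-5382 + I} = \sqrt{-5382 - 32185} = \sqrt{-37567} = i \sqrt{37567}$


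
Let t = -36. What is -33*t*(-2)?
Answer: -2376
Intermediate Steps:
-33*t*(-2) = -33*(-36)*(-2) = 1188*(-2) = -2376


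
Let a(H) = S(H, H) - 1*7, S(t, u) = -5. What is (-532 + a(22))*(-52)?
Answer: 28288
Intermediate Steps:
a(H) = -12 (a(H) = -5 - 1*7 = -5 - 7 = -12)
(-532 + a(22))*(-52) = (-532 - 12)*(-52) = -544*(-52) = 28288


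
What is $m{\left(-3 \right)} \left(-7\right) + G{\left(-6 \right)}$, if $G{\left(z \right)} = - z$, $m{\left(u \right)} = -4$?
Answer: $34$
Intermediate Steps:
$m{\left(-3 \right)} \left(-7\right) + G{\left(-6 \right)} = \left(-4\right) \left(-7\right) - -6 = 28 + 6 = 34$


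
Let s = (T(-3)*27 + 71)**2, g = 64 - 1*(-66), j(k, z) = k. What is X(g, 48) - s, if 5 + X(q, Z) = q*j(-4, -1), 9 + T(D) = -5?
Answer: -94774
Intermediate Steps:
T(D) = -14 (T(D) = -9 - 5 = -14)
g = 130 (g = 64 + 66 = 130)
X(q, Z) = -5 - 4*q (X(q, Z) = -5 + q*(-4) = -5 - 4*q)
s = 94249 (s = (-14*27 + 71)**2 = (-378 + 71)**2 = (-307)**2 = 94249)
X(g, 48) - s = (-5 - 4*130) - 1*94249 = (-5 - 520) - 94249 = -525 - 94249 = -94774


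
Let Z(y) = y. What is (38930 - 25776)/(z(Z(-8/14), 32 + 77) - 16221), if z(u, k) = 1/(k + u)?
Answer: -4991943/6155866 ≈ -0.81092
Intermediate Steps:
(38930 - 25776)/(z(Z(-8/14), 32 + 77) - 16221) = (38930 - 25776)/(1/((32 + 77) - 8/14) - 16221) = 13154/(1/(109 - 8*1/14) - 16221) = 13154/(1/(109 - 4/7) - 16221) = 13154/(1/(759/7) - 16221) = 13154/(7/759 - 16221) = 13154/(-12311732/759) = 13154*(-759/12311732) = -4991943/6155866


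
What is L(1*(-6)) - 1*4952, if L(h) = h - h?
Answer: -4952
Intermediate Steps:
L(h) = 0
L(1*(-6)) - 1*4952 = 0 - 1*4952 = 0 - 4952 = -4952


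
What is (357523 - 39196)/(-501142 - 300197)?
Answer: -106109/267113 ≈ -0.39724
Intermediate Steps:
(357523 - 39196)/(-501142 - 300197) = 318327/(-801339) = 318327*(-1/801339) = -106109/267113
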